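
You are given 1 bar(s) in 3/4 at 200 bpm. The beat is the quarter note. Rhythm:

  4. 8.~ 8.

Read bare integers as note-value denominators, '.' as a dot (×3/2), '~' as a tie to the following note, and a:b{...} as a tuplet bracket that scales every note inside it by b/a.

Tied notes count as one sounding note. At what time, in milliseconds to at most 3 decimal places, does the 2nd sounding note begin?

note 2 onset = 3/2b = 450.0ms

1. 0.0ms @ 0 + 450.0ms (3/2)
2. 450.0ms @ 3/2 + 450.0ms (3/2)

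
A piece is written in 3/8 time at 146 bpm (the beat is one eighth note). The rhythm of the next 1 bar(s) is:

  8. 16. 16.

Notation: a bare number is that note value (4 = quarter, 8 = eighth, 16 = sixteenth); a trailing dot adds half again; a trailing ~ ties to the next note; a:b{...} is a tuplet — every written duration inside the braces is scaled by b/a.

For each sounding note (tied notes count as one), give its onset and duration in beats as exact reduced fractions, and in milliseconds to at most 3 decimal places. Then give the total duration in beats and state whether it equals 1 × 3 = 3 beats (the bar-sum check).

1) 0.0ms=0b +616.438ms=3/2b
2) 616.438ms=3/2b +308.219ms=3/4b
3) 924.658ms=9/4b +308.219ms=3/4b
Σ=3b of 3 (146bpm 3/8) — PASS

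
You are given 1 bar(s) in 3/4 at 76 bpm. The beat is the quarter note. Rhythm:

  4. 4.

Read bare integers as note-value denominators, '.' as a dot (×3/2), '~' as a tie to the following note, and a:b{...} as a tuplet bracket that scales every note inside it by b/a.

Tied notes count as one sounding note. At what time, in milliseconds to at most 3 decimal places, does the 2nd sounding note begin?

note 2 onset = 3/2b = 1184.211ms

1. 0.0ms @ 0 + 1184.211ms (3/2)
2. 1184.211ms @ 3/2 + 1184.211ms (3/2)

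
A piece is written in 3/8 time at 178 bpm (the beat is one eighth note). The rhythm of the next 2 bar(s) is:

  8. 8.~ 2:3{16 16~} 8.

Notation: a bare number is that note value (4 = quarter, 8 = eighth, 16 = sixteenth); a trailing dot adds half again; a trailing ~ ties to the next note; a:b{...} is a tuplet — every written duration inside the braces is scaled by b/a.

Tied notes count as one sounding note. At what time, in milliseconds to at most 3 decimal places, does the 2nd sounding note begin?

note 2 onset = 3/2b = 505.618ms

1. 0.0ms @ 0 + 505.618ms (3/2)
2. 505.618ms @ 3/2 + 758.427ms (9/4)
3. 1264.045ms @ 15/4 + 758.427ms (9/4)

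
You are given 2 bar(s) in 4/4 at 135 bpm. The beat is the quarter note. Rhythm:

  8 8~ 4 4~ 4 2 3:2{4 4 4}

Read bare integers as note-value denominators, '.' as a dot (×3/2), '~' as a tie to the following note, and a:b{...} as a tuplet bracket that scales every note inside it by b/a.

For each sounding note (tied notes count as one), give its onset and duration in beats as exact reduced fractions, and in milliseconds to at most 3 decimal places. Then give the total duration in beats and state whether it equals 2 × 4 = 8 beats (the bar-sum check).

1) 0.0ms=0b +222.222ms=1/2b
2) 222.222ms=1/2b +666.667ms=3/2b
3) 888.889ms=2b +888.889ms=2b
4) 1777.778ms=4b +888.889ms=2b
5) 2666.667ms=6b +296.296ms=2/3b
6) 2962.963ms=20/3b +296.296ms=2/3b
7) 3259.259ms=22/3b +296.296ms=2/3b
Σ=8b of 8 (135bpm 4/4) — PASS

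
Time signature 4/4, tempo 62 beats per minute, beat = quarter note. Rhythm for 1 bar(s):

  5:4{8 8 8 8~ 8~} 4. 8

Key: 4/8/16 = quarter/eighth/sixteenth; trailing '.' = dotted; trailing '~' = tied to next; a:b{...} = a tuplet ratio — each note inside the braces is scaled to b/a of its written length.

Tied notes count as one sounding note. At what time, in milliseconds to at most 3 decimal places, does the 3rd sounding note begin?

note 3 onset = 4/5b = 774.194ms

1. 0.0ms @ 0 + 387.097ms (2/5)
2. 387.097ms @ 2/5 + 387.097ms (2/5)
3. 774.194ms @ 4/5 + 387.097ms (2/5)
4. 1161.29ms @ 6/5 + 2225.806ms (23/10)
5. 3387.097ms @ 7/2 + 483.871ms (1/2)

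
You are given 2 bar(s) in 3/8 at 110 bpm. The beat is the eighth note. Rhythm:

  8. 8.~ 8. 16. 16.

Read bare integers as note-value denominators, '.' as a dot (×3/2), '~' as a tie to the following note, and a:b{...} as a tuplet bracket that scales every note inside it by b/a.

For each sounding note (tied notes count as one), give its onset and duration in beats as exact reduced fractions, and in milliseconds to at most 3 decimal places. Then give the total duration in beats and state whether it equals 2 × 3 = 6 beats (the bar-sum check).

1) 0.0ms=0b +818.182ms=3/2b
2) 818.182ms=3/2b +1636.364ms=3b
3) 2454.545ms=9/2b +409.091ms=3/4b
4) 2863.636ms=21/4b +409.091ms=3/4b
Σ=6b of 6 (110bpm 3/8) — PASS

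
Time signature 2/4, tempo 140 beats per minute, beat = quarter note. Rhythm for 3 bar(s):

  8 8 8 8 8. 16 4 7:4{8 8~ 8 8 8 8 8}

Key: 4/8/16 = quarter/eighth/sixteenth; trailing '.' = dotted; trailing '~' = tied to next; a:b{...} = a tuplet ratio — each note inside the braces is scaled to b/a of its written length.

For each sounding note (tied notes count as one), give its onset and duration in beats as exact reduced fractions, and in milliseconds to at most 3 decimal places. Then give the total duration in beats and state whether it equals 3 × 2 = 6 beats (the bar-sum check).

1) 0.0ms=0b +214.286ms=1/2b
2) 214.286ms=1/2b +214.286ms=1/2b
3) 428.571ms=1b +214.286ms=1/2b
4) 642.857ms=3/2b +214.286ms=1/2b
5) 857.143ms=2b +321.429ms=3/4b
6) 1178.571ms=11/4b +107.143ms=1/4b
7) 1285.714ms=3b +428.571ms=1b
8) 1714.286ms=4b +122.449ms=2/7b
9) 1836.735ms=30/7b +244.898ms=4/7b
10) 2081.633ms=34/7b +122.449ms=2/7b
11) 2204.082ms=36/7b +122.449ms=2/7b
12) 2326.531ms=38/7b +122.449ms=2/7b
13) 2448.98ms=40/7b +122.449ms=2/7b
Σ=6b of 6 (140bpm 2/4) — PASS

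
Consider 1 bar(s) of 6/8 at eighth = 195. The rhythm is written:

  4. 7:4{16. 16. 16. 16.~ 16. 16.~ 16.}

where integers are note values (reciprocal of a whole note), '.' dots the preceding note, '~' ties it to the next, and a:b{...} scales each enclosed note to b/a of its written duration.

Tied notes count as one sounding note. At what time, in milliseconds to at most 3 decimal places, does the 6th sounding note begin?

1. 0.0ms @ 0 + 923.077ms (3)
2. 923.077ms @ 3 + 131.868ms (3/7)
3. 1054.945ms @ 24/7 + 131.868ms (3/7)
4. 1186.813ms @ 27/7 + 131.868ms (3/7)
5. 1318.681ms @ 30/7 + 263.736ms (6/7)
6. 1582.418ms @ 36/7 + 263.736ms (6/7)

note 6 onset = 36/7b = 1582.418ms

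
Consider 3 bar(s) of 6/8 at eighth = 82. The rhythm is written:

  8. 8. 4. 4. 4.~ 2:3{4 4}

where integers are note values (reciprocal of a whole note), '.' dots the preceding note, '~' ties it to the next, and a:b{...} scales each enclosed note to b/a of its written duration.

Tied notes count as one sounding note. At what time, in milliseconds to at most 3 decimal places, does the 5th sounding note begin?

1. 0.0ms @ 0 + 1097.561ms (3/2)
2. 1097.561ms @ 3/2 + 1097.561ms (3/2)
3. 2195.122ms @ 3 + 2195.122ms (3)
4. 4390.244ms @ 6 + 2195.122ms (3)
5. 6585.366ms @ 9 + 4390.244ms (6)
6. 10975.61ms @ 15 + 2195.122ms (3)

note 5 onset = 9b = 6585.366ms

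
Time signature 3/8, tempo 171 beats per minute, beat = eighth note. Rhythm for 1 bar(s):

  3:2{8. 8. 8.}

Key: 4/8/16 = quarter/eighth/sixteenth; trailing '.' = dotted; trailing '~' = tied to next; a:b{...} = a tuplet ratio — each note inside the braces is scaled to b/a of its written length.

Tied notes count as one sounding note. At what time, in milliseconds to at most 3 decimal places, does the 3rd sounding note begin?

1. 0.0ms @ 0 + 350.877ms (1)
2. 350.877ms @ 1 + 350.877ms (1)
3. 701.754ms @ 2 + 350.877ms (1)

note 3 onset = 2b = 701.754ms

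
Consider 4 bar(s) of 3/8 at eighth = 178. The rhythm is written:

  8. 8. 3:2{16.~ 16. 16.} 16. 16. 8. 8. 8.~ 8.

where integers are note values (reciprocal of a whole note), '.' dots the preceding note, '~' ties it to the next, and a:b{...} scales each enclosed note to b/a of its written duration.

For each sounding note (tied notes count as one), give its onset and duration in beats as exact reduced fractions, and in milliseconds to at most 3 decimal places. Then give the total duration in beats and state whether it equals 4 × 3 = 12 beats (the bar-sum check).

1) 0.0ms=0b +505.618ms=3/2b
2) 505.618ms=3/2b +505.618ms=3/2b
3) 1011.236ms=3b +337.079ms=1b
4) 1348.315ms=4b +168.539ms=1/2b
5) 1516.854ms=9/2b +252.809ms=3/4b
6) 1769.663ms=21/4b +252.809ms=3/4b
7) 2022.472ms=6b +505.618ms=3/2b
8) 2528.09ms=15/2b +505.618ms=3/2b
9) 3033.708ms=9b +1011.236ms=3b
Σ=12b of 12 (178bpm 3/8) — PASS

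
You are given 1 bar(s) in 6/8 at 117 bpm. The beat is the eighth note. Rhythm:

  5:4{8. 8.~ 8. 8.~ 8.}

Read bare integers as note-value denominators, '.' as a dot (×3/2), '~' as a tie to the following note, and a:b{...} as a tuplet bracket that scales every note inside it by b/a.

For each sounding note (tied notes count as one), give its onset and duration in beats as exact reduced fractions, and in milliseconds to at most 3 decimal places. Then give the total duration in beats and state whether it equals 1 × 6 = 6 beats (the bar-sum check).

1) 0.0ms=0b +615.385ms=6/5b
2) 615.385ms=6/5b +1230.769ms=12/5b
3) 1846.154ms=18/5b +1230.769ms=12/5b
Σ=6b of 6 (117bpm 6/8) — PASS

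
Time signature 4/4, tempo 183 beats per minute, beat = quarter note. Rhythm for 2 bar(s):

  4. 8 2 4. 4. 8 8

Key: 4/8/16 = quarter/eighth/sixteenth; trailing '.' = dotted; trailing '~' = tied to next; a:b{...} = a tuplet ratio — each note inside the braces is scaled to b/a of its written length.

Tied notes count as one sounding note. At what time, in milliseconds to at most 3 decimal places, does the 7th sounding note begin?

1. 0.0ms @ 0 + 491.803ms (3/2)
2. 491.803ms @ 3/2 + 163.934ms (1/2)
3. 655.738ms @ 2 + 655.738ms (2)
4. 1311.475ms @ 4 + 491.803ms (3/2)
5. 1803.279ms @ 11/2 + 491.803ms (3/2)
6. 2295.082ms @ 7 + 163.934ms (1/2)
7. 2459.016ms @ 15/2 + 163.934ms (1/2)

note 7 onset = 15/2b = 2459.016ms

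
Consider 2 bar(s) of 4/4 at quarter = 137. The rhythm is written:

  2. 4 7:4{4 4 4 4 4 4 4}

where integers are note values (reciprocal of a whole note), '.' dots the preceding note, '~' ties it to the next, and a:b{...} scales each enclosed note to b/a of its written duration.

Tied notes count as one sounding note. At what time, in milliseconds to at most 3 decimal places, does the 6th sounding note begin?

1. 0.0ms @ 0 + 1313.869ms (3)
2. 1313.869ms @ 3 + 437.956ms (1)
3. 1751.825ms @ 4 + 250.261ms (4/7)
4. 2002.086ms @ 32/7 + 250.261ms (4/7)
5. 2252.346ms @ 36/7 + 250.261ms (4/7)
6. 2502.607ms @ 40/7 + 250.261ms (4/7)
7. 2752.868ms @ 44/7 + 250.261ms (4/7)
8. 3003.128ms @ 48/7 + 250.261ms (4/7)
9. 3253.389ms @ 52/7 + 250.261ms (4/7)

note 6 onset = 40/7b = 2502.607ms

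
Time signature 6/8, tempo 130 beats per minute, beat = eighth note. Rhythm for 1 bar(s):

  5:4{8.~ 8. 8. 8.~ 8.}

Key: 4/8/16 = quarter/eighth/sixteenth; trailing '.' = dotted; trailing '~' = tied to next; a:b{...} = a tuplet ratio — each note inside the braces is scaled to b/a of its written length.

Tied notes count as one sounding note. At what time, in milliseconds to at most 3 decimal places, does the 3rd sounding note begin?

note 3 onset = 18/5b = 1661.538ms

1. 0.0ms @ 0 + 1107.692ms (12/5)
2. 1107.692ms @ 12/5 + 553.846ms (6/5)
3. 1661.538ms @ 18/5 + 1107.692ms (12/5)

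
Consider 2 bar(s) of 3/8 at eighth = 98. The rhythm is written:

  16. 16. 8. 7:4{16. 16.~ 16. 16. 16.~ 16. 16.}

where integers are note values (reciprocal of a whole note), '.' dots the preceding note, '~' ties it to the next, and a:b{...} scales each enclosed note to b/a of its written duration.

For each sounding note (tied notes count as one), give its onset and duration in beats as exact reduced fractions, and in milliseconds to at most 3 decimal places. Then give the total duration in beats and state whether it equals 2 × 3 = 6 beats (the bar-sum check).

1) 0.0ms=0b +459.184ms=3/4b
2) 459.184ms=3/4b +459.184ms=3/4b
3) 918.367ms=3/2b +918.367ms=3/2b
4) 1836.735ms=3b +262.391ms=3/7b
5) 2099.125ms=24/7b +524.781ms=6/7b
6) 2623.907ms=30/7b +262.391ms=3/7b
7) 2886.297ms=33/7b +524.781ms=6/7b
8) 3411.079ms=39/7b +262.391ms=3/7b
Σ=6b of 6 (98bpm 3/8) — PASS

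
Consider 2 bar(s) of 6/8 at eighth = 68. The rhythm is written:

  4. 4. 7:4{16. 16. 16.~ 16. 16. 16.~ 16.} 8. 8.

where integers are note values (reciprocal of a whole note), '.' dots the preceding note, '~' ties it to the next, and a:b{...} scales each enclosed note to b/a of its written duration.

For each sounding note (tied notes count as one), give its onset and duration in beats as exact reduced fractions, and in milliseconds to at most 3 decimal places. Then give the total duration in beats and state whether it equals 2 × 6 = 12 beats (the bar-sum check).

1) 0.0ms=0b +2647.059ms=3b
2) 2647.059ms=3b +2647.059ms=3b
3) 5294.118ms=6b +378.151ms=3/7b
4) 5672.269ms=45/7b +378.151ms=3/7b
5) 6050.42ms=48/7b +756.303ms=6/7b
6) 6806.723ms=54/7b +378.151ms=3/7b
7) 7184.874ms=57/7b +756.303ms=6/7b
8) 7941.176ms=9b +1323.529ms=3/2b
9) 9264.706ms=21/2b +1323.529ms=3/2b
Σ=12b of 12 (68bpm 6/8) — PASS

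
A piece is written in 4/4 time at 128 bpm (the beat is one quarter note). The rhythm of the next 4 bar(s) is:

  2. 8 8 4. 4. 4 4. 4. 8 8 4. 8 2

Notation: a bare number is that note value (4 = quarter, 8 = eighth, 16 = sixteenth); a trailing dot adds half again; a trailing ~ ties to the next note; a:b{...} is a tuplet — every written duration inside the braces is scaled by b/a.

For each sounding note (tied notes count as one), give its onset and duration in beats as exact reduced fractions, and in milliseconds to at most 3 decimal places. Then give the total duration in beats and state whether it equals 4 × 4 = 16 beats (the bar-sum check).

1) 0.0ms=0b +1406.25ms=3b
2) 1406.25ms=3b +234.375ms=1/2b
3) 1640.625ms=7/2b +234.375ms=1/2b
4) 1875.0ms=4b +703.125ms=3/2b
5) 2578.125ms=11/2b +703.125ms=3/2b
6) 3281.25ms=7b +468.75ms=1b
7) 3750.0ms=8b +703.125ms=3/2b
8) 4453.125ms=19/2b +703.125ms=3/2b
9) 5156.25ms=11b +234.375ms=1/2b
10) 5390.625ms=23/2b +234.375ms=1/2b
11) 5625.0ms=12b +703.125ms=3/2b
12) 6328.125ms=27/2b +234.375ms=1/2b
13) 6562.5ms=14b +937.5ms=2b
Σ=16b of 16 (128bpm 4/4) — PASS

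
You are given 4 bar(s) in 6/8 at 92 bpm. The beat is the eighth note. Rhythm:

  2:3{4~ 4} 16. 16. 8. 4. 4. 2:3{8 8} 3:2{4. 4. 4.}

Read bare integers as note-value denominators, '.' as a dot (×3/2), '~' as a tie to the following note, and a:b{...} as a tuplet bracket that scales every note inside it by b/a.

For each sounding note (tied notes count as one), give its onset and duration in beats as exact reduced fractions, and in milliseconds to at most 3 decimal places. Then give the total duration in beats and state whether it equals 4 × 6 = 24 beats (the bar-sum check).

1) 0.0ms=0b +3913.043ms=6b
2) 3913.043ms=6b +489.13ms=3/4b
3) 4402.174ms=27/4b +489.13ms=3/4b
4) 4891.304ms=15/2b +978.261ms=3/2b
5) 5869.565ms=9b +1956.522ms=3b
6) 7826.087ms=12b +1956.522ms=3b
7) 9782.609ms=15b +978.261ms=3/2b
8) 10760.87ms=33/2b +978.261ms=3/2b
9) 11739.13ms=18b +1304.348ms=2b
10) 13043.478ms=20b +1304.348ms=2b
11) 14347.826ms=22b +1304.348ms=2b
Σ=24b of 24 (92bpm 6/8) — PASS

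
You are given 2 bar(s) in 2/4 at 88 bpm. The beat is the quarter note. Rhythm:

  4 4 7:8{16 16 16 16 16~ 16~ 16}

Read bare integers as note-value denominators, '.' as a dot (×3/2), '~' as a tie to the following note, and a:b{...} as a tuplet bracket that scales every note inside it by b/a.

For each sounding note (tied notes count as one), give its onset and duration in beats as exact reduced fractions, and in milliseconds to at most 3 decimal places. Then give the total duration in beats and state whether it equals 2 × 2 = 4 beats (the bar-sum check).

1) 0.0ms=0b +681.818ms=1b
2) 681.818ms=1b +681.818ms=1b
3) 1363.636ms=2b +194.805ms=2/7b
4) 1558.442ms=16/7b +194.805ms=2/7b
5) 1753.247ms=18/7b +194.805ms=2/7b
6) 1948.052ms=20/7b +194.805ms=2/7b
7) 2142.857ms=22/7b +584.416ms=6/7b
Σ=4b of 4 (88bpm 2/4) — PASS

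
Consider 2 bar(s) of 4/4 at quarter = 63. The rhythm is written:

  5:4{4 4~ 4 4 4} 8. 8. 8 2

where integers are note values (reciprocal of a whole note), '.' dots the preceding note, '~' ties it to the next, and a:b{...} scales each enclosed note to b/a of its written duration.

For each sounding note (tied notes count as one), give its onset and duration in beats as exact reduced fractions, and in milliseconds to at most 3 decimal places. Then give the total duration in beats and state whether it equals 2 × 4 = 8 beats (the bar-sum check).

1) 0.0ms=0b +761.905ms=4/5b
2) 761.905ms=4/5b +1523.81ms=8/5b
3) 2285.714ms=12/5b +761.905ms=4/5b
4) 3047.619ms=16/5b +761.905ms=4/5b
5) 3809.524ms=4b +714.286ms=3/4b
6) 4523.81ms=19/4b +714.286ms=3/4b
7) 5238.095ms=11/2b +476.19ms=1/2b
8) 5714.286ms=6b +1904.762ms=2b
Σ=8b of 8 (63bpm 4/4) — PASS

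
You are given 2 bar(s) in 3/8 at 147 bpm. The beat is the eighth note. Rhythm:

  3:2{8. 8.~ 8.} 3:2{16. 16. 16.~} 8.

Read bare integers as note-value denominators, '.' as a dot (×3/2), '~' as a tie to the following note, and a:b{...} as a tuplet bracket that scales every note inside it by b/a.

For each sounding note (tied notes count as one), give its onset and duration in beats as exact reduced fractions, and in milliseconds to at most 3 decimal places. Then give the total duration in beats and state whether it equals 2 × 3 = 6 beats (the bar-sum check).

1) 0.0ms=0b +408.163ms=1b
2) 408.163ms=1b +816.327ms=2b
3) 1224.49ms=3b +204.082ms=1/2b
4) 1428.571ms=7/2b +204.082ms=1/2b
5) 1632.653ms=4b +816.327ms=2b
Σ=6b of 6 (147bpm 3/8) — PASS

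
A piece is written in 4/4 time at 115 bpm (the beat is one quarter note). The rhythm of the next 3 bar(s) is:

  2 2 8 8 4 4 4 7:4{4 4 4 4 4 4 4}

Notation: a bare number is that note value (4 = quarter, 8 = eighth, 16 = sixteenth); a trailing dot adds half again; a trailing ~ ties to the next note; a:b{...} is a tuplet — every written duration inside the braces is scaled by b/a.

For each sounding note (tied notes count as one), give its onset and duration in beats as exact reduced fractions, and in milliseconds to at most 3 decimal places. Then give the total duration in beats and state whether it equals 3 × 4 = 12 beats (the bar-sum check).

1) 0.0ms=0b +1043.478ms=2b
2) 1043.478ms=2b +1043.478ms=2b
3) 2086.957ms=4b +260.87ms=1/2b
4) 2347.826ms=9/2b +260.87ms=1/2b
5) 2608.696ms=5b +521.739ms=1b
6) 3130.435ms=6b +521.739ms=1b
7) 3652.174ms=7b +521.739ms=1b
8) 4173.913ms=8b +298.137ms=4/7b
9) 4472.05ms=60/7b +298.137ms=4/7b
10) 4770.186ms=64/7b +298.137ms=4/7b
11) 5068.323ms=68/7b +298.137ms=4/7b
12) 5366.46ms=72/7b +298.137ms=4/7b
13) 5664.596ms=76/7b +298.137ms=4/7b
14) 5962.733ms=80/7b +298.137ms=4/7b
Σ=12b of 12 (115bpm 4/4) — PASS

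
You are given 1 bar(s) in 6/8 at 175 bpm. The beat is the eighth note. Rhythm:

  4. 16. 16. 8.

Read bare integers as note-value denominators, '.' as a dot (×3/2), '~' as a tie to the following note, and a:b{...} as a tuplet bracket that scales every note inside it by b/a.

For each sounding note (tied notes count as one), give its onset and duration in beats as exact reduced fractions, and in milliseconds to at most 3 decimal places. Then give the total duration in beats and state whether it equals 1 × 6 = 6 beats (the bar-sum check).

1) 0.0ms=0b +1028.571ms=3b
2) 1028.571ms=3b +257.143ms=3/4b
3) 1285.714ms=15/4b +257.143ms=3/4b
4) 1542.857ms=9/2b +514.286ms=3/2b
Σ=6b of 6 (175bpm 6/8) — PASS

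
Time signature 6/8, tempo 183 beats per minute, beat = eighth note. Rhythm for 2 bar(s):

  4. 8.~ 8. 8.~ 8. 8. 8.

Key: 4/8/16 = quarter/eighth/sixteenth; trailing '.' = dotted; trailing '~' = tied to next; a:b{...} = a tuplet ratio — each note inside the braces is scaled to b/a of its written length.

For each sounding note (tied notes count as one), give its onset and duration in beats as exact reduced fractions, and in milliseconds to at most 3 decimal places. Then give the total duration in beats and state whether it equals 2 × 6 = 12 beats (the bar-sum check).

1) 0.0ms=0b +983.607ms=3b
2) 983.607ms=3b +983.607ms=3b
3) 1967.213ms=6b +983.607ms=3b
4) 2950.82ms=9b +491.803ms=3/2b
5) 3442.623ms=21/2b +491.803ms=3/2b
Σ=12b of 12 (183bpm 6/8) — PASS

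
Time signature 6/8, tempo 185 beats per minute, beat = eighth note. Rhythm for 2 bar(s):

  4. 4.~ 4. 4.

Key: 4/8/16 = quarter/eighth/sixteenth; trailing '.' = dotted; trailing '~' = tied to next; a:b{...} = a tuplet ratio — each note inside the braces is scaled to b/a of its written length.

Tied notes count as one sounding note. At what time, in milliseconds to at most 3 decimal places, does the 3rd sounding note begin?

1. 0.0ms @ 0 + 972.973ms (3)
2. 972.973ms @ 3 + 1945.946ms (6)
3. 2918.919ms @ 9 + 972.973ms (3)

note 3 onset = 9b = 2918.919ms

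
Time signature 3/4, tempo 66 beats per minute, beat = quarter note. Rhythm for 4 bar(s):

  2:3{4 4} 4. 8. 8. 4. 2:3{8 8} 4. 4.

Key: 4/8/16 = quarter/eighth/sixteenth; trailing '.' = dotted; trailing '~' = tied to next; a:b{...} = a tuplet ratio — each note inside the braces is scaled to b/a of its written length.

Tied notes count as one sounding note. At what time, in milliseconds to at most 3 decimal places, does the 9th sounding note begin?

1. 0.0ms @ 0 + 1363.636ms (3/2)
2. 1363.636ms @ 3/2 + 1363.636ms (3/2)
3. 2727.273ms @ 3 + 1363.636ms (3/2)
4. 4090.909ms @ 9/2 + 681.818ms (3/4)
5. 4772.727ms @ 21/4 + 681.818ms (3/4)
6. 5454.545ms @ 6 + 1363.636ms (3/2)
7. 6818.182ms @ 15/2 + 681.818ms (3/4)
8. 7500.0ms @ 33/4 + 681.818ms (3/4)
9. 8181.818ms @ 9 + 1363.636ms (3/2)
10. 9545.455ms @ 21/2 + 1363.636ms (3/2)

note 9 onset = 9b = 8181.818ms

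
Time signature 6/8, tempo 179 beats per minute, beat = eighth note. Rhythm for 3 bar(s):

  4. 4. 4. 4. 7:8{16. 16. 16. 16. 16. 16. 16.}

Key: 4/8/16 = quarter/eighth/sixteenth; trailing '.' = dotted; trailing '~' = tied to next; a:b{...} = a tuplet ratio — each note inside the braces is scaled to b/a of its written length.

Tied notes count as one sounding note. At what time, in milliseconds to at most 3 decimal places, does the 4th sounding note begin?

1. 0.0ms @ 0 + 1005.587ms (3)
2. 1005.587ms @ 3 + 1005.587ms (3)
3. 2011.173ms @ 6 + 1005.587ms (3)
4. 3016.76ms @ 9 + 1005.587ms (3)
5. 4022.346ms @ 12 + 287.31ms (6/7)
6. 4309.657ms @ 90/7 + 287.31ms (6/7)
7. 4596.967ms @ 96/7 + 287.31ms (6/7)
8. 4884.278ms @ 102/7 + 287.31ms (6/7)
9. 5171.588ms @ 108/7 + 287.31ms (6/7)
10. 5458.899ms @ 114/7 + 287.31ms (6/7)
11. 5746.209ms @ 120/7 + 287.31ms (6/7)

note 4 onset = 9b = 3016.76ms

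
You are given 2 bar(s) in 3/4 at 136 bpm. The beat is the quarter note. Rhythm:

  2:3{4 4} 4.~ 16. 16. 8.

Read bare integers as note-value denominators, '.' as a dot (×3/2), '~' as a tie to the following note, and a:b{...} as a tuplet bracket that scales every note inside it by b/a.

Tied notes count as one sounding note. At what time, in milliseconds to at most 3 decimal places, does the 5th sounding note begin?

1. 0.0ms @ 0 + 661.765ms (3/2)
2. 661.765ms @ 3/2 + 661.765ms (3/2)
3. 1323.529ms @ 3 + 827.206ms (15/8)
4. 2150.735ms @ 39/8 + 165.441ms (3/8)
5. 2316.176ms @ 21/4 + 330.882ms (3/4)

note 5 onset = 21/4b = 2316.176ms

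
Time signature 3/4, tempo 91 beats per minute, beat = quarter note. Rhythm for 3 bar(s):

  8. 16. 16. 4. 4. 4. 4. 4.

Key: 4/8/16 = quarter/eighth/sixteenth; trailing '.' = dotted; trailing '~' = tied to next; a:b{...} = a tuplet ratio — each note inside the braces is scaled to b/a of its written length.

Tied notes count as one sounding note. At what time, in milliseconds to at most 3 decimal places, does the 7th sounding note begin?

note 7 onset = 6b = 3956.044ms

1. 0.0ms @ 0 + 494.505ms (3/4)
2. 494.505ms @ 3/4 + 247.253ms (3/8)
3. 741.758ms @ 9/8 + 247.253ms (3/8)
4. 989.011ms @ 3/2 + 989.011ms (3/2)
5. 1978.022ms @ 3 + 989.011ms (3/2)
6. 2967.033ms @ 9/2 + 989.011ms (3/2)
7. 3956.044ms @ 6 + 989.011ms (3/2)
8. 4945.055ms @ 15/2 + 989.011ms (3/2)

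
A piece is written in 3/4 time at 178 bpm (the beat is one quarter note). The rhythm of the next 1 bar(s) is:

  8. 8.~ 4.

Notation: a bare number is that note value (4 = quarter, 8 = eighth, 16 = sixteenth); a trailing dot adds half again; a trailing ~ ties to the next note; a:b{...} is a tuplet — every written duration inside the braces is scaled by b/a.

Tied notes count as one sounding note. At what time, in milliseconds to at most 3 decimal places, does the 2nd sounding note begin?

1. 0.0ms @ 0 + 252.809ms (3/4)
2. 252.809ms @ 3/4 + 758.427ms (9/4)

note 2 onset = 3/4b = 252.809ms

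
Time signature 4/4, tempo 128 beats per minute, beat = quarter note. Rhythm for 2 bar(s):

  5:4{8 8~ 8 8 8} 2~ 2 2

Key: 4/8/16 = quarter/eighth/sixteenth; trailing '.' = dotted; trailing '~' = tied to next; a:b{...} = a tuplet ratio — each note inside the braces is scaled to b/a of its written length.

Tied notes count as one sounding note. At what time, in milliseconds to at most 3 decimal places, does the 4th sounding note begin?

note 4 onset = 8/5b = 750.0ms

1. 0.0ms @ 0 + 187.5ms (2/5)
2. 187.5ms @ 2/5 + 375.0ms (4/5)
3. 562.5ms @ 6/5 + 187.5ms (2/5)
4. 750.0ms @ 8/5 + 187.5ms (2/5)
5. 937.5ms @ 2 + 1875.0ms (4)
6. 2812.5ms @ 6 + 937.5ms (2)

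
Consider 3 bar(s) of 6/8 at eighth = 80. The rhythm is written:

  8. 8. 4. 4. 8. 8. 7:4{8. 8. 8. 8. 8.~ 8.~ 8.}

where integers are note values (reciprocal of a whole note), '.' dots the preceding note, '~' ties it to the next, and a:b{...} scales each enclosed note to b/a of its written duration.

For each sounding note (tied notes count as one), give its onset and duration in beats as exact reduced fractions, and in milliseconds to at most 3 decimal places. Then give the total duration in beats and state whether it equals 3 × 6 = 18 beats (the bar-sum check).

1) 0.0ms=0b +1125.0ms=3/2b
2) 1125.0ms=3/2b +1125.0ms=3/2b
3) 2250.0ms=3b +2250.0ms=3b
4) 4500.0ms=6b +2250.0ms=3b
5) 6750.0ms=9b +1125.0ms=3/2b
6) 7875.0ms=21/2b +1125.0ms=3/2b
7) 9000.0ms=12b +642.857ms=6/7b
8) 9642.857ms=90/7b +642.857ms=6/7b
9) 10285.714ms=96/7b +642.857ms=6/7b
10) 10928.571ms=102/7b +642.857ms=6/7b
11) 11571.429ms=108/7b +1928.571ms=18/7b
Σ=18b of 18 (80bpm 6/8) — PASS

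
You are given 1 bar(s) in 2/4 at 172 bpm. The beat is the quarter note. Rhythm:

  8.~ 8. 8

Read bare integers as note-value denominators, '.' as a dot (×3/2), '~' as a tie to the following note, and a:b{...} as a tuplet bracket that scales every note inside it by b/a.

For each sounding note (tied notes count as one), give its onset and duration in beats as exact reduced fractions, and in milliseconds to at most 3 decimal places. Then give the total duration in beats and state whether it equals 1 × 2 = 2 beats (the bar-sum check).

1) 0.0ms=0b +523.256ms=3/2b
2) 523.256ms=3/2b +174.419ms=1/2b
Σ=2b of 2 (172bpm 2/4) — PASS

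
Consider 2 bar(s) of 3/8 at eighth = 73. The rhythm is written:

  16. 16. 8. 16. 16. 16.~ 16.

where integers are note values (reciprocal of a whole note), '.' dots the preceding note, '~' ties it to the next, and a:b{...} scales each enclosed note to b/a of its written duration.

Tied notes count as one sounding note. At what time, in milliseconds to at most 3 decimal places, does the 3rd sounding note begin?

1. 0.0ms @ 0 + 616.438ms (3/4)
2. 616.438ms @ 3/4 + 616.438ms (3/4)
3. 1232.877ms @ 3/2 + 1232.877ms (3/2)
4. 2465.753ms @ 3 + 616.438ms (3/4)
5. 3082.192ms @ 15/4 + 616.438ms (3/4)
6. 3698.63ms @ 9/2 + 1232.877ms (3/2)

note 3 onset = 3/2b = 1232.877ms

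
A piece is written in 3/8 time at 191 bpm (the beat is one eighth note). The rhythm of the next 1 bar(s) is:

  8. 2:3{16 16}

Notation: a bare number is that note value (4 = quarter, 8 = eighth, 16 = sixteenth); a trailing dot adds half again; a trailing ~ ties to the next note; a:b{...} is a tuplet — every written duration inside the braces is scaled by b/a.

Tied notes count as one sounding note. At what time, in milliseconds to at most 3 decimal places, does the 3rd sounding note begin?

1. 0.0ms @ 0 + 471.204ms (3/2)
2. 471.204ms @ 3/2 + 235.602ms (3/4)
3. 706.806ms @ 9/4 + 235.602ms (3/4)

note 3 onset = 9/4b = 706.806ms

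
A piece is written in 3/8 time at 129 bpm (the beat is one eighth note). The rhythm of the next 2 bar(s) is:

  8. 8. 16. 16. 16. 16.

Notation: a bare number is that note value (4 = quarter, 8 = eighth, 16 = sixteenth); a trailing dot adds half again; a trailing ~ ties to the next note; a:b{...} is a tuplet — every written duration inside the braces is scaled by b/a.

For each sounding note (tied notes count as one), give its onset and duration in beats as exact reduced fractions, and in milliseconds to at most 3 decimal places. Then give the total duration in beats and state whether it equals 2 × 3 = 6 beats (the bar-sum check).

1) 0.0ms=0b +697.674ms=3/2b
2) 697.674ms=3/2b +697.674ms=3/2b
3) 1395.349ms=3b +348.837ms=3/4b
4) 1744.186ms=15/4b +348.837ms=3/4b
5) 2093.023ms=9/2b +348.837ms=3/4b
6) 2441.86ms=21/4b +348.837ms=3/4b
Σ=6b of 6 (129bpm 3/8) — PASS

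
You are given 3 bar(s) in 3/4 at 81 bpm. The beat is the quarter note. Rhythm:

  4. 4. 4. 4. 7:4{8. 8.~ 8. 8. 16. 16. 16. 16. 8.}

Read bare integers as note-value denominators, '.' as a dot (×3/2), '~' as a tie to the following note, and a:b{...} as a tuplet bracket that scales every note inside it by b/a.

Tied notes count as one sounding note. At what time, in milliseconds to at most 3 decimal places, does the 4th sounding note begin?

1. 0.0ms @ 0 + 1111.111ms (3/2)
2. 1111.111ms @ 3/2 + 1111.111ms (3/2)
3. 2222.222ms @ 3 + 1111.111ms (3/2)
4. 3333.333ms @ 9/2 + 1111.111ms (3/2)
5. 4444.444ms @ 6 + 317.46ms (3/7)
6. 4761.905ms @ 45/7 + 634.921ms (6/7)
7. 5396.825ms @ 51/7 + 317.46ms (3/7)
8. 5714.286ms @ 54/7 + 158.73ms (3/14)
9. 5873.016ms @ 111/14 + 158.73ms (3/14)
10. 6031.746ms @ 57/7 + 158.73ms (3/14)
11. 6190.476ms @ 117/14 + 158.73ms (3/14)
12. 6349.206ms @ 60/7 + 317.46ms (3/7)

note 4 onset = 9/2b = 3333.333ms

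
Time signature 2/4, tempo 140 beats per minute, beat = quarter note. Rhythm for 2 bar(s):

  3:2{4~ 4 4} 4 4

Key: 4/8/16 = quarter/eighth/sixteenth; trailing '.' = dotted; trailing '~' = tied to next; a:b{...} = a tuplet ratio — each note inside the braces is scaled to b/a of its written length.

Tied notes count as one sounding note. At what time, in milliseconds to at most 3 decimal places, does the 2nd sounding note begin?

note 2 onset = 4/3b = 571.429ms

1. 0.0ms @ 0 + 571.429ms (4/3)
2. 571.429ms @ 4/3 + 285.714ms (2/3)
3. 857.143ms @ 2 + 428.571ms (1)
4. 1285.714ms @ 3 + 428.571ms (1)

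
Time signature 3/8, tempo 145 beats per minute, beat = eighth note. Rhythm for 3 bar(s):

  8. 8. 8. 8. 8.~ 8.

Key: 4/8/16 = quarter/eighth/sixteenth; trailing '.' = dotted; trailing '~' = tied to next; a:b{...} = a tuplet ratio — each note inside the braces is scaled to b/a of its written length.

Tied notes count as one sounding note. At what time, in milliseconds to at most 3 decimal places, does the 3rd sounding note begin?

note 3 onset = 3b = 1241.379ms

1. 0.0ms @ 0 + 620.69ms (3/2)
2. 620.69ms @ 3/2 + 620.69ms (3/2)
3. 1241.379ms @ 3 + 620.69ms (3/2)
4. 1862.069ms @ 9/2 + 620.69ms (3/2)
5. 2482.759ms @ 6 + 1241.379ms (3)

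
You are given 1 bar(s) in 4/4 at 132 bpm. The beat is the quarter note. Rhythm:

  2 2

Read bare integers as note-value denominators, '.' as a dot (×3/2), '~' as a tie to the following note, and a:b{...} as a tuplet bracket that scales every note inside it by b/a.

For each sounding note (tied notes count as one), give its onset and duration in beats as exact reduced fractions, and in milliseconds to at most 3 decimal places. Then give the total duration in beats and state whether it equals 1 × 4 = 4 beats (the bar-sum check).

1) 0.0ms=0b +909.091ms=2b
2) 909.091ms=2b +909.091ms=2b
Σ=4b of 4 (132bpm 4/4) — PASS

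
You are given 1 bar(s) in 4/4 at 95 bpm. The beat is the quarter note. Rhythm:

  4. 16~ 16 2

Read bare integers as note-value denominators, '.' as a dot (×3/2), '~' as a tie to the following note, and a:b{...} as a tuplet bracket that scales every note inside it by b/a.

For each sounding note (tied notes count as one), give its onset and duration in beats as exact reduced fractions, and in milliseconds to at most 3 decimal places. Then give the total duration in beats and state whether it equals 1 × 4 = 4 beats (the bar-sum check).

1) 0.0ms=0b +947.368ms=3/2b
2) 947.368ms=3/2b +315.789ms=1/2b
3) 1263.158ms=2b +1263.158ms=2b
Σ=4b of 4 (95bpm 4/4) — PASS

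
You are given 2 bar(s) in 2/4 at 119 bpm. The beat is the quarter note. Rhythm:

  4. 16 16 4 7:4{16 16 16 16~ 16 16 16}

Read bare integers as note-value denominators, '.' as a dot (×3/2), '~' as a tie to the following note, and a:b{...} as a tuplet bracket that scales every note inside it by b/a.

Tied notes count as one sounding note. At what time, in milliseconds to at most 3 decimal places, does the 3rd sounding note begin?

1. 0.0ms @ 0 + 756.303ms (3/2)
2. 756.303ms @ 3/2 + 126.05ms (1/4)
3. 882.353ms @ 7/4 + 126.05ms (1/4)
4. 1008.403ms @ 2 + 504.202ms (1)
5. 1512.605ms @ 3 + 72.029ms (1/7)
6. 1584.634ms @ 22/7 + 72.029ms (1/7)
7. 1656.663ms @ 23/7 + 72.029ms (1/7)
8. 1728.691ms @ 24/7 + 144.058ms (2/7)
9. 1872.749ms @ 26/7 + 72.029ms (1/7)
10. 1944.778ms @ 27/7 + 72.029ms (1/7)

note 3 onset = 7/4b = 882.353ms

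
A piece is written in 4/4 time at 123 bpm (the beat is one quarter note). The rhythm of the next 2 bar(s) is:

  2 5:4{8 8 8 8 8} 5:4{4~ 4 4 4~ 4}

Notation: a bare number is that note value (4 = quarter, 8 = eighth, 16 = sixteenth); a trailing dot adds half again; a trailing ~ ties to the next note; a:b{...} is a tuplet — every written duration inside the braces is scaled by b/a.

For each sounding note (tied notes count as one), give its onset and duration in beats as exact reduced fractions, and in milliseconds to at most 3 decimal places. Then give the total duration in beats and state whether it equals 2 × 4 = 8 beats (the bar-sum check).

1) 0.0ms=0b +975.61ms=2b
2) 975.61ms=2b +195.122ms=2/5b
3) 1170.732ms=12/5b +195.122ms=2/5b
4) 1365.854ms=14/5b +195.122ms=2/5b
5) 1560.976ms=16/5b +195.122ms=2/5b
6) 1756.098ms=18/5b +195.122ms=2/5b
7) 1951.22ms=4b +780.488ms=8/5b
8) 2731.707ms=28/5b +390.244ms=4/5b
9) 3121.951ms=32/5b +780.488ms=8/5b
Σ=8b of 8 (123bpm 4/4) — PASS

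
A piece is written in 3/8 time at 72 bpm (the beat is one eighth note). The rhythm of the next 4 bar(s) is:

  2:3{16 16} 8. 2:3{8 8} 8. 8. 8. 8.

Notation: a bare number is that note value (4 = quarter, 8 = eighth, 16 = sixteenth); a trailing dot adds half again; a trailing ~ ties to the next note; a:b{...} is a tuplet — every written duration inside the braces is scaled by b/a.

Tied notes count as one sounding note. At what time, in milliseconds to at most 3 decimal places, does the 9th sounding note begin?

note 9 onset = 21/2b = 8750.0ms

1. 0.0ms @ 0 + 625.0ms (3/4)
2. 625.0ms @ 3/4 + 625.0ms (3/4)
3. 1250.0ms @ 3/2 + 1250.0ms (3/2)
4. 2500.0ms @ 3 + 1250.0ms (3/2)
5. 3750.0ms @ 9/2 + 1250.0ms (3/2)
6. 5000.0ms @ 6 + 1250.0ms (3/2)
7. 6250.0ms @ 15/2 + 1250.0ms (3/2)
8. 7500.0ms @ 9 + 1250.0ms (3/2)
9. 8750.0ms @ 21/2 + 1250.0ms (3/2)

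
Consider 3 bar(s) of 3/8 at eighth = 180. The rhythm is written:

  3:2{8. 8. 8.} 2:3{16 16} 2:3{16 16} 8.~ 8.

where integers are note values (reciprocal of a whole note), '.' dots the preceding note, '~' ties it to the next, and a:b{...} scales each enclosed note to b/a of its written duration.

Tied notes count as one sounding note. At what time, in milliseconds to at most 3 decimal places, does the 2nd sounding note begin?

note 2 onset = 1b = 333.333ms

1. 0.0ms @ 0 + 333.333ms (1)
2. 333.333ms @ 1 + 333.333ms (1)
3. 666.667ms @ 2 + 333.333ms (1)
4. 1000.0ms @ 3 + 250.0ms (3/4)
5. 1250.0ms @ 15/4 + 250.0ms (3/4)
6. 1500.0ms @ 9/2 + 250.0ms (3/4)
7. 1750.0ms @ 21/4 + 250.0ms (3/4)
8. 2000.0ms @ 6 + 1000.0ms (3)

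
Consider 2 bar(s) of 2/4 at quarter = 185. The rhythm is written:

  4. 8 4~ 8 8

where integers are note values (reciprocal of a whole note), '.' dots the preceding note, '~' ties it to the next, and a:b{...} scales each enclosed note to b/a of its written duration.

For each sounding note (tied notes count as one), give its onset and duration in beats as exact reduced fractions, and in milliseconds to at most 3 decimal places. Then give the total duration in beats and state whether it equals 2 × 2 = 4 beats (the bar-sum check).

1) 0.0ms=0b +486.486ms=3/2b
2) 486.486ms=3/2b +162.162ms=1/2b
3) 648.649ms=2b +486.486ms=3/2b
4) 1135.135ms=7/2b +162.162ms=1/2b
Σ=4b of 4 (185bpm 2/4) — PASS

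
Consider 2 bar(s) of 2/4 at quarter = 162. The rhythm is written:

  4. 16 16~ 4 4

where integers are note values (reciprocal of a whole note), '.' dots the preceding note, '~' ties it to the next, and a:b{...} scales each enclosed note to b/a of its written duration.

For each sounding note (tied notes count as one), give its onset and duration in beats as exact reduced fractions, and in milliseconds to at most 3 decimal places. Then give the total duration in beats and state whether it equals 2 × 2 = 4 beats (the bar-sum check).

1) 0.0ms=0b +555.556ms=3/2b
2) 555.556ms=3/2b +92.593ms=1/4b
3) 648.148ms=7/4b +462.963ms=5/4b
4) 1111.111ms=3b +370.37ms=1b
Σ=4b of 4 (162bpm 2/4) — PASS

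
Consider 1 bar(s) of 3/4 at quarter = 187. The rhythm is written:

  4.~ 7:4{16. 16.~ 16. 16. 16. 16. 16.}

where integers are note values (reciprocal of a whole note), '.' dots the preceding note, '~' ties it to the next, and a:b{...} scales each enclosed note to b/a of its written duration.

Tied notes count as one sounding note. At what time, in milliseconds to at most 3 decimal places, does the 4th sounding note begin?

note 4 onset = 33/14b = 756.303ms

1. 0.0ms @ 0 + 550.038ms (12/7)
2. 550.038ms @ 12/7 + 137.51ms (3/7)
3. 687.548ms @ 15/7 + 68.755ms (3/14)
4. 756.303ms @ 33/14 + 68.755ms (3/14)
5. 825.057ms @ 18/7 + 68.755ms (3/14)
6. 893.812ms @ 39/14 + 68.755ms (3/14)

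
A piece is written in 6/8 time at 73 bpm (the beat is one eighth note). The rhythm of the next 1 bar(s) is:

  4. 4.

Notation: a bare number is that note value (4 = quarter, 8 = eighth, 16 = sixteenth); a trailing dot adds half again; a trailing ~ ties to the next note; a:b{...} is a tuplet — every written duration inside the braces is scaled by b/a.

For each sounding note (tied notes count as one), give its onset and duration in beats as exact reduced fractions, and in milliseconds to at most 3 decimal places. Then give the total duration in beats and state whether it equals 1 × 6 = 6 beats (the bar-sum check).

1) 0.0ms=0b +2465.753ms=3b
2) 2465.753ms=3b +2465.753ms=3b
Σ=6b of 6 (73bpm 6/8) — PASS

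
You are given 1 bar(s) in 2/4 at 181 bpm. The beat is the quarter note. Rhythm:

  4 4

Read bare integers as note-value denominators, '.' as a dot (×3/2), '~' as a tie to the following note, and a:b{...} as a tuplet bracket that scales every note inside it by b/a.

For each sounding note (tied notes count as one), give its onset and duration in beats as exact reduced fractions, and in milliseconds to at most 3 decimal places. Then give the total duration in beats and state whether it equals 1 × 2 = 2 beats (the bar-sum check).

1) 0.0ms=0b +331.492ms=1b
2) 331.492ms=1b +331.492ms=1b
Σ=2b of 2 (181bpm 2/4) — PASS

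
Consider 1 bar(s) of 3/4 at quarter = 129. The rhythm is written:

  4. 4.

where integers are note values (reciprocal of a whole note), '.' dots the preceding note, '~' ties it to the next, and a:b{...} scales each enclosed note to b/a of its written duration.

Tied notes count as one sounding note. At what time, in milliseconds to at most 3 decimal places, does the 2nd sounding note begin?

note 2 onset = 3/2b = 697.674ms

1. 0.0ms @ 0 + 697.674ms (3/2)
2. 697.674ms @ 3/2 + 697.674ms (3/2)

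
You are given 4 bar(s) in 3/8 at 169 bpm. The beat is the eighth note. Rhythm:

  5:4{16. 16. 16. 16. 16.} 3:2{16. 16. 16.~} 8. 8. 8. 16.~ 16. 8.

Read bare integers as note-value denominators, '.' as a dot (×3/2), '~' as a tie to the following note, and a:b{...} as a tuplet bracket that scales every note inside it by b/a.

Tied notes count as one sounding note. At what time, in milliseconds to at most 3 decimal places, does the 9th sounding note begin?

note 9 onset = 6b = 2130.178ms

1. 0.0ms @ 0 + 213.018ms (3/5)
2. 213.018ms @ 3/5 + 213.018ms (3/5)
3. 426.036ms @ 6/5 + 213.018ms (3/5)
4. 639.053ms @ 9/5 + 213.018ms (3/5)
5. 852.071ms @ 12/5 + 213.018ms (3/5)
6. 1065.089ms @ 3 + 177.515ms (1/2)
7. 1242.604ms @ 7/2 + 177.515ms (1/2)
8. 1420.118ms @ 4 + 710.059ms (2)
9. 2130.178ms @ 6 + 532.544ms (3/2)
10. 2662.722ms @ 15/2 + 532.544ms (3/2)
11. 3195.266ms @ 9 + 532.544ms (3/2)
12. 3727.811ms @ 21/2 + 532.544ms (3/2)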